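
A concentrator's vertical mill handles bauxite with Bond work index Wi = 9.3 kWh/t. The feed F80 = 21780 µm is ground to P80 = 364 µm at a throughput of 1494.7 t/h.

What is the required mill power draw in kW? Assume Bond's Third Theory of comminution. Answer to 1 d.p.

W = 10·Wi·[P80^(−½) − F80^(−½)]
W = 10·9.3·(1/√364 − 1/√21780) = 10·9.3·(0.045638) = 4.2444 kWh/t
Mill draw = 4.2444 × 1494.7 = 6344.0 kW

P = 6344.0 kW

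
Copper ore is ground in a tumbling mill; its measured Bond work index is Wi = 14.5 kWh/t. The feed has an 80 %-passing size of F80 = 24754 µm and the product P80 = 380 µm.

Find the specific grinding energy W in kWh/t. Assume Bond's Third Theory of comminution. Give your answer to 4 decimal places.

W = 6.5167 kWh/t

Bond:  W = 10 Wi (1/√P − 1/√F)
1/√380 = 0.051299;  1/√24754 = 0.006356
W = 10·14.5·(0.051299 − 0.006356) = 6.5167 kWh/t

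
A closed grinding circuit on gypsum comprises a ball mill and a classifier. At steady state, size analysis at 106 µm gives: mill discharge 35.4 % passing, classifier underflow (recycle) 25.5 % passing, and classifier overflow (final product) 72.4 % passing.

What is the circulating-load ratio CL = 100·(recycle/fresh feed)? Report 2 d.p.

CL = 373.74 %

Two-product formula at 106 µm:
Fd + Rd = Ru + Fo ⇒ R/F = (o−d)/(d−u)
r = (72.4 − 35.4)/(35.4 − 25.5) = 37.0/9.9 = 3.7374
CL = 100·r = 373.74 %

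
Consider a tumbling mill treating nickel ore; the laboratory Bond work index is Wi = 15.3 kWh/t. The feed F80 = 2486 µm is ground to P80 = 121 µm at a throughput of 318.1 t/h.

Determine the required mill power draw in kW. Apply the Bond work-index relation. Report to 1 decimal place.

P = 3448.4 kW

Bond: W = 10·Wi·(1/√P80 − 1/√F80)
W = 10·15.3·(1/√121 − 1/√2486) = 10·15.3·(0.070853) = 10.8405 kWh/t
Power = W × throughput = 10.8405 kWh/t × 318.1 t/h = 3448.4 kW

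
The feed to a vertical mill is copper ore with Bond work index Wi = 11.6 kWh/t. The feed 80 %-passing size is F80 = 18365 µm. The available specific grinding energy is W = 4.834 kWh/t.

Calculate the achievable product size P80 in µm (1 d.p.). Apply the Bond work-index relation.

W = 10 Wi (P80^-0.5 − F80^-0.5)
1/√P80 = 1/√F80 + W/(10·Wi)
  = 4.8340/(10·11.6) + 1/√18365 = 0.041672 + 0.007379 = 0.049052
P80 = (1/0.049052)² = 20.3867² = 415.62 µm

P80 = 415.6 µm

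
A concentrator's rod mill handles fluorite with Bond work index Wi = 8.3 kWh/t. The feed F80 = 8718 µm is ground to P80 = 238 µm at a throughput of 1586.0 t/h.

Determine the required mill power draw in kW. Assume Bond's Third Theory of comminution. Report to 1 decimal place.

P = 7123.0 kW

Bond: W = 10·Wi·(1/√P80 − 1/√F80)
W = 10·8.3·(1/√238 − 1/√8718) = 10·8.3·(0.054110) = 4.4912 kWh/t
P_mill = W·ṁ = 4.4912·1586.0 = 7123.0 kW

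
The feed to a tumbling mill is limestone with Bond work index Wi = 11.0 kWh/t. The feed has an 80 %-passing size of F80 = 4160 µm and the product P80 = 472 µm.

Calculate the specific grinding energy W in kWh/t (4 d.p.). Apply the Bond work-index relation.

W = 10·Wi·(P80^(-½) − F80^(-½))
1/√472 = 0.046029;  1/√4160 = 0.015504
W = 10·11.0·(0.046029 − 0.015504) = 3.3577 kWh/t

W = 3.3577 kWh/t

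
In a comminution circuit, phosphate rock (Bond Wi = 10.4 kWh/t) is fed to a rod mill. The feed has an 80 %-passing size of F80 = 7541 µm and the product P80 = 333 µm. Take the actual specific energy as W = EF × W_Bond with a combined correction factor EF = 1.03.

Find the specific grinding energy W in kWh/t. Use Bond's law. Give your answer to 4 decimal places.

W = 10 Wi (1/√P80 − 1/√F80)  [Bond]
1/√333 = 0.054800;  1/√7541 = 0.011516
W = 10·10.4·(0.054800 − 0.011516) = 4.5015 kWh/t
Apply correction: 4.5015 × 1.03 = 4.6366 kWh/t

W = 4.6366 kWh/t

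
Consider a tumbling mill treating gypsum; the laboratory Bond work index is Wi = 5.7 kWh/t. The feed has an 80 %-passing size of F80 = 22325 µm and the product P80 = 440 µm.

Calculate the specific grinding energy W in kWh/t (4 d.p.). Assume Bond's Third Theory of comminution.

W_Bond = 10·Wi·(1/√P₈₀ − 1/√F₈₀)
1/√440 = 0.047673;  1/√22325 = 0.006693
W = 10·5.7·(0.047673 − 0.006693) = 2.3359 kWh/t

W = 2.3359 kWh/t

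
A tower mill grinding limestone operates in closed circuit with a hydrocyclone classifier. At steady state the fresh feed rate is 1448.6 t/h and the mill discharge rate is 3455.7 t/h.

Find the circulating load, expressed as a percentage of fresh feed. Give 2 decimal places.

Mill node: discharge = fresh + recycle.
R = M − F = 3455.7 − 1448.6 = 2007.1 t/h
CL = 100·R/F = 100·2007.1/1448.6 = 138.55 %

CL = 138.55 %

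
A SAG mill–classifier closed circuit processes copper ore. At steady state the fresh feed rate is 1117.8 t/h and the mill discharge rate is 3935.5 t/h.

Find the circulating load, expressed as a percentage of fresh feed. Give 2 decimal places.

Steady state: M = F + R.
R = M − F = 3935.5 − 1117.8 = 2817.7 t/h
CL = 100·R/F = 100·2817.7/1117.8 = 252.08 %

CL = 252.08 %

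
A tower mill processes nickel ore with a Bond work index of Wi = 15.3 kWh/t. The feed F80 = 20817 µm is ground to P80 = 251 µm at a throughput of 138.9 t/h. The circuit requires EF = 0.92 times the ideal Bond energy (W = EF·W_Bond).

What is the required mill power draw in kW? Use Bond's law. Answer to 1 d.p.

W = 10 Wi / √P80 − 10 Wi / √F80
W = 10·15.3·(1/√251 − 1/√20817) = 10·15.3·(0.056189) = 8.5968 kWh/t
Apply correction: 8.5968 × 0.92 = 7.9091 kWh/t
P_mill = W·ṁ = 7.9091·138.9 = 1098.6 kW

P = 1098.6 kW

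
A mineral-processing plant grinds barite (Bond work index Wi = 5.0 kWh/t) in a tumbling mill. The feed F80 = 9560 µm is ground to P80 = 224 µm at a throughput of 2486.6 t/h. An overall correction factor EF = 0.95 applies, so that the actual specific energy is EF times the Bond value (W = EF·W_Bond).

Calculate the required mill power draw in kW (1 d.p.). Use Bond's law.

P = 6683.8 kW

Bond:  W = 10 Wi (1/√P − 1/√F)
W = 10·5.0·(1/√224 − 1/√9560) = 10·5.0·(0.056588) = 2.8294 kWh/t
Apply correction: 2.8294 × 0.95 = 2.6879 kWh/t
P = W·T = 2.6879·2486.6 = 6683.8 kW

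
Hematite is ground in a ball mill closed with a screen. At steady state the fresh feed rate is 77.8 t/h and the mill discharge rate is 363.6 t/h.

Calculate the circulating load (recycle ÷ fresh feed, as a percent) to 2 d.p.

Discharge = new feed + return, hence
R = M − F = 363.6 − 77.8 = 285.8 t/h
CL = 100·R/F = 100·285.8/77.8 = 367.35 %

CL = 367.35 %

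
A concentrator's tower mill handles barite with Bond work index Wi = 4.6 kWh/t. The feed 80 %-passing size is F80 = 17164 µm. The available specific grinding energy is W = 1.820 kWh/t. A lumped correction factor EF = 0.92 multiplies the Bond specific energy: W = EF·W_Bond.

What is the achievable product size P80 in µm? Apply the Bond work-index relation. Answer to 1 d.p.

W_Bond = 10·Wi·(1/√P₈₀ − 1/√F₈₀)
W_Bond = W / EF = 1.820 / 0.92 = 1.9783 kWh/t
⇒ 1/√P80 = W_Bond/(10 Wi) + 1/√F80
  = 1.9783/(10·4.6) + 1/√17164 = 0.043006 + 0.007633 = 0.050639
P80 = (1/0.050639)² = 19.7478² = 389.97 µm

P80 = 390.0 µm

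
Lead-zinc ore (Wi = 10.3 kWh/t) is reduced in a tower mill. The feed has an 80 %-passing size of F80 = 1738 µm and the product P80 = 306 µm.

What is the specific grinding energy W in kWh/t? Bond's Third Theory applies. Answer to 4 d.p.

W = 10·Wi·(P80^(-½) − F80^(-½))
1/√306 = 0.057166;  1/√1738 = 0.023987
W = 10·10.3·(0.057166 − 0.023987) = 3.4175 kWh/t

W = 3.4175 kWh/t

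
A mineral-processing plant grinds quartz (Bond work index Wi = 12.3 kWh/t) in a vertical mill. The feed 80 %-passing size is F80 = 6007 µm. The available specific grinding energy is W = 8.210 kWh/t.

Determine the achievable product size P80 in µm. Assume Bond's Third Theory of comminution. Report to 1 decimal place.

P80 = 157.6 µm

W = 10·Wi·(P80^(-½) − F80^(-½))
⇒ 1/√P80 = W/(10·Wi) + 1/√F80
  = 8.2100/(10·12.3) + 1/√6007 = 0.066748 + 0.012902 = 0.079650
P80 = (1/0.079650)² = 12.5549² = 157.62 µm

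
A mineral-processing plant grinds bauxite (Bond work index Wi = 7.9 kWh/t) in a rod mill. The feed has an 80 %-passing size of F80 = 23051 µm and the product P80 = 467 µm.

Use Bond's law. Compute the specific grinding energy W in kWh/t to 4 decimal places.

W = 3.1354 kWh/t

Bond:  W = 10 Wi (1/√P − 1/√F)
1/√467 = 0.046274;  1/√23051 = 0.006587
W = 10·7.9·(0.046274 − 0.006587) = 3.1354 kWh/t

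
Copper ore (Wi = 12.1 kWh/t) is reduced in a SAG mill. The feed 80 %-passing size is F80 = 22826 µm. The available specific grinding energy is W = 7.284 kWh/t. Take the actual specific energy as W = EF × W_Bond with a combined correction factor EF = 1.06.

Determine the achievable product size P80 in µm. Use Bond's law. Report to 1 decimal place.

W = 10·Wi·(P80^(-½) − F80^(-½))
W_Bond = W / EF = 7.284 / 1.06 = 6.8717 kWh/t
1/√P80 = 1/√F80 + W_Bond/(10·Wi)
  = 6.8717/(10·12.1) + 1/√22826 = 0.056791 + 0.006619 = 0.063410
P80 = (1/0.063410)² = 15.7704² = 248.71 µm

P80 = 248.7 µm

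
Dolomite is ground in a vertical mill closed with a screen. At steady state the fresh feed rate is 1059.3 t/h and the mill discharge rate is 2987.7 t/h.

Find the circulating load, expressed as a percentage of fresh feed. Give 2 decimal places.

Mill node: discharge = fresh + recycle.
R = M − F = 2987.7 − 1059.3 = 1928.4 t/h
CL = 100·R/F = 100·1928.4/1059.3 = 182.04 %

CL = 182.04 %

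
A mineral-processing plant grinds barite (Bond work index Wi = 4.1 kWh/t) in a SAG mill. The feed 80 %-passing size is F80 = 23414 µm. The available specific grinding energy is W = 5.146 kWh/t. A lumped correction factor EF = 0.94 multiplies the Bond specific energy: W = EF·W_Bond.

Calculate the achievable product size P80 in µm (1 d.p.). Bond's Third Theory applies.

Bond:  W = 10 Wi (1/√P − 1/√F)
W_Bond = W / EF = 5.146 / 0.94 = 5.4745 kWh/t
P80^(−½) = W_Bond/(10 Wi) + F80^(−½)
  = 5.4745/(10·4.1) + 1/√23414 = 0.133524 + 0.006535 = 0.140059
P80 = (1/0.140059)² = 7.1399² = 50.98 µm

P80 = 51.0 µm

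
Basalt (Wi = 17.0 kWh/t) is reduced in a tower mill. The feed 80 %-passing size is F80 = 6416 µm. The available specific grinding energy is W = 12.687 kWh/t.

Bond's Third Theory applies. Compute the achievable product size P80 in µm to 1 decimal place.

P80 = 131.8 µm

W = 10 Wi (P80^-0.5 − F80^-0.5)
P80^(−½) = W/(10 Wi) + F80^(−½)
  = 12.6870/(10·17.0) + 1/√6416 = 0.074629 + 0.012484 = 0.087114
P80 = (1/0.087114)² = 11.4792² = 131.77 µm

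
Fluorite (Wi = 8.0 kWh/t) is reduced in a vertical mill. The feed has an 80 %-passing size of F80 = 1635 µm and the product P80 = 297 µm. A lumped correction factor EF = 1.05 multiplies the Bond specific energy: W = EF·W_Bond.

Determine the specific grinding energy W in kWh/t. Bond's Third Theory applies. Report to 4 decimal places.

W = 10·Wi·[P80^(−½) − F80^(−½)]
1/√297 = 0.058026;  1/√1635 = 0.024731
W = 10·8.0·(0.058026 − 0.024731) = 2.6636 kWh/t
Corrected W = EF·W_Bond = 1.05·2.6636 = 2.7968 kWh/t

W = 2.7968 kWh/t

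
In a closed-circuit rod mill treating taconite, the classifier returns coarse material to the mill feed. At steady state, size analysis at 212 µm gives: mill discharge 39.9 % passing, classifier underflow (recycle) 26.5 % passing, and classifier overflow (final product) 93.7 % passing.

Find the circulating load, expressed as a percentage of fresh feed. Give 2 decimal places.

Mass balance on the −212 µm fraction:
Fd + Rd = Ru + Fo ⇒ R/F = (o−d)/(d−u)
r = (93.7 − 39.9)/(39.9 − 26.5) = 53.8/13.4 = 4.0149
CL = 100·r = 401.49 %

CL = 401.49 %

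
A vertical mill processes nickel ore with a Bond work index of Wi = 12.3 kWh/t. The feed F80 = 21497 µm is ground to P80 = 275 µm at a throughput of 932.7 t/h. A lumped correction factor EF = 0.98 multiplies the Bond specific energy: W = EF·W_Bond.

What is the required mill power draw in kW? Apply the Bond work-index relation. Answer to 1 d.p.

W = 10·Wi·(P80^(-½) − F80^(-½))
W = 10·12.3·(1/√275 − 1/√21497) = 10·12.3·(0.053482) = 6.5783 kWh/t
Apply correction: 6.5783 × 0.98 = 6.4467 kWh/t
Power = W × throughput = 6.4467 kWh/t × 932.7 t/h = 6012.8 kW

P = 6012.8 kW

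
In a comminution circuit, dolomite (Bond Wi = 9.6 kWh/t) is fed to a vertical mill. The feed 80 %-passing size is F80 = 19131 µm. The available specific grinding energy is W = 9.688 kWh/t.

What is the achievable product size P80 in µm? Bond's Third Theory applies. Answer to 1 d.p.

W = 10 Wi / √P80 − 10 Wi / √F80
⇒ 1/√P80 = W/(10·Wi) + 1/√F80
  = 9.6880/(10·9.6) + 1/√19131 = 0.100917 + 0.007230 = 0.108147
P80 = (1/0.108147)² = 9.2467² = 85.50 µm

P80 = 85.5 µm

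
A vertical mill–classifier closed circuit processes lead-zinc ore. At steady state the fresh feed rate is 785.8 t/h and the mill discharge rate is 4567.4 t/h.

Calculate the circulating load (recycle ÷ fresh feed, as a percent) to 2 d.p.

Discharge = new feed + return, hence
R = M − F = 4567.4 − 785.8 = 3781.6 t/h
CL = 100·R/F = 100·3781.6/785.8 = 481.24 %

CL = 481.24 %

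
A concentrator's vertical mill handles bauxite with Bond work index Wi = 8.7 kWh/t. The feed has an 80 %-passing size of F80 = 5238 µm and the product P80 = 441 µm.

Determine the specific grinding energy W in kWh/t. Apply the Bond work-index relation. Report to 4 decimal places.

W_Bond = 10·Wi·(1/√P₈₀ − 1/√F₈₀)
1/√441 = 0.047619;  1/√5238 = 0.013817
W = 10·8.7·(0.047619 − 0.013817) = 2.9408 kWh/t

W = 2.9408 kWh/t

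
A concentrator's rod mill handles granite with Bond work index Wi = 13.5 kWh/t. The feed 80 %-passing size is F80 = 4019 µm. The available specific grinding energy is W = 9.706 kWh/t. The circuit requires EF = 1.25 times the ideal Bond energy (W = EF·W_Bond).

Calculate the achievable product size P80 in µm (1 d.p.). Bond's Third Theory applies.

P80 = 186.2 µm

Bond: W = 10·Wi·(1/√P80 − 1/√F80)
W_Bond = W / EF = 9.706 / 1.25 = 7.7648 kWh/t
⇒ 1/√P80 = W_Bond/(10·Wi) + 1/√F80
  = 7.7648/(10·13.5) + 1/√4019 = 0.057517 + 0.015774 = 0.073291
P80 = (1/0.073291)² = 13.6442² = 186.17 µm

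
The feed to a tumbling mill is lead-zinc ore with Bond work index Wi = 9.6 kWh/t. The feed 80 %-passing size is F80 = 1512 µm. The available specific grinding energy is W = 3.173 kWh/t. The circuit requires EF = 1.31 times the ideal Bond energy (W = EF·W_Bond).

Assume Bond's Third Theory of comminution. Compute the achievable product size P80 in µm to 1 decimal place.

Bond: W = 10·Wi·(1/√P80 − 1/√F80)
W_Bond = W / EF = 3.173 / 1.31 = 2.4221 kWh/t
P80^(−½) = W_Bond/(10 Wi) + F80^(−½)
  = 2.4221/(10·9.6) + 1/√1512 = 0.025231 + 0.025717 = 0.050948
P80 = (1/0.050948)² = 19.6279² = 385.26 µm

P80 = 385.3 µm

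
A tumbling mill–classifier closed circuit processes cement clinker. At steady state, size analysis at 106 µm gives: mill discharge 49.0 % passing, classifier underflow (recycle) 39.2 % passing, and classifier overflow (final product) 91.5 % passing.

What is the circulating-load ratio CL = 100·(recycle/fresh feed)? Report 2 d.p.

Mass balance on the −106 µm fraction:
(1+r)d = ru + o → r = (o−d)/(d−u)
r = (91.5 − 49.0)/(49.0 − 39.2) = 42.5/9.8 = 4.3367
CL = 100·r = 433.67 %

CL = 433.67 %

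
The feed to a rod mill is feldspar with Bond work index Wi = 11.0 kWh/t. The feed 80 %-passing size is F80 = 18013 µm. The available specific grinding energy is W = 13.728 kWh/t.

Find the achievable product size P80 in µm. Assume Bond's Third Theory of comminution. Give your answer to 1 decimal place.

Bond: W = 10·Wi·(1/√P80 − 1/√F80)
⇒ 1/√P80 = W/(10·Wi) + 1/√F80
  = 13.7280/(10·11.0) + 1/√18013 = 0.124800 + 0.007451 = 0.132251
P80 = (1/0.132251)² = 7.5614² = 57.17 µm

P80 = 57.2 µm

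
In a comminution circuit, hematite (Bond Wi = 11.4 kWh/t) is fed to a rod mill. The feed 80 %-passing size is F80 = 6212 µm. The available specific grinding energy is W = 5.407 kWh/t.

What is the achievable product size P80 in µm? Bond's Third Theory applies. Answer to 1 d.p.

W = 10·Wi·[P80^(−½) − F80^(−½)]
P80^(−½) = W/(10 Wi) + F80^(−½)
  = 5.4070/(10·11.4) + 1/√6212 = 0.047430 + 0.012688 = 0.060118
P80 = (1/0.060118)² = 16.6341² = 276.69 µm

P80 = 276.7 µm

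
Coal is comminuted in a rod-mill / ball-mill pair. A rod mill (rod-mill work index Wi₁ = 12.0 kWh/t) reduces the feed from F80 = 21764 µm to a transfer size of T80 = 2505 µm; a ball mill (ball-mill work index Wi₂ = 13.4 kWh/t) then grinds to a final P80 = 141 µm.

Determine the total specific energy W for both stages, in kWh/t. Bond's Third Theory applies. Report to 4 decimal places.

W = 10·Wi·(P80^(-½) − F80^(-½))
Stage 1 (21764→2505 µm, Wi₁=12.0): W₁ = 10·12.0·(0.019980 − 0.006778) = 1.5842 kWh/t
Stage 2 (2505→141 µm, Wi₂=13.4): W₂ = 10·13.4·(0.084215 − 0.019980) = 8.6075 kWh/t
W = W₁ + W₂ = 1.5842 + 8.6075 = 10.1917 kWh/t

W = 10.1917 kWh/t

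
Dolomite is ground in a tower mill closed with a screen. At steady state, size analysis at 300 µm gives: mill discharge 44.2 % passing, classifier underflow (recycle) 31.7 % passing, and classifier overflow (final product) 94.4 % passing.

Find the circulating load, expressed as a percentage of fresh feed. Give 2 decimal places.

CL = 401.60 %

Balance %-passing 300 µm (r = R/F):
d + r·d = r·u + o → r(d−u) = o−d
r = (94.4 − 44.2)/(44.2 − 31.7) = 50.2/12.5 = 4.0160
CL = 100·r = 401.60 %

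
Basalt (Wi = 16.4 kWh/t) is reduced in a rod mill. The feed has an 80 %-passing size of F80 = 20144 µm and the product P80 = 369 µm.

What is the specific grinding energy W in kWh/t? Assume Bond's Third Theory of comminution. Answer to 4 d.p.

W = 10 Wi (P80^-0.5 − F80^-0.5)
1/√369 = 0.052058;  1/√20144 = 0.007046
W = 10·16.4·(0.052058 − 0.007046) = 7.3820 kWh/t

W = 7.3820 kWh/t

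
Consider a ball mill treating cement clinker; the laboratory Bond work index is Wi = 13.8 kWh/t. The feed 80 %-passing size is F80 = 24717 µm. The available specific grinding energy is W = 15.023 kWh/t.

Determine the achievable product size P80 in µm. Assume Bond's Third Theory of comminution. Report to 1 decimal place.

P80 = 75.3 µm

W = 10·Wi·[P80^(−½) − F80^(−½)]
1/√P80 = 1/√F80 + W/(10·Wi)
  = 15.0230/(10·13.8) + 1/√24717 = 0.108862 + 0.006361 = 0.115223
P80 = (1/0.115223)² = 8.6788² = 75.32 µm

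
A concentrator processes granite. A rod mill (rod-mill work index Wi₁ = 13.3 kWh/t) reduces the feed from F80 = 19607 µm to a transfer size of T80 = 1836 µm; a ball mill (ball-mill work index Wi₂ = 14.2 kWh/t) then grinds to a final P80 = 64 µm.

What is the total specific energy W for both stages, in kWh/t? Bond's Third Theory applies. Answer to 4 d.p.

W_Bond = 10·Wi·(1/√P₈₀ − 1/√F₈₀)
Stage 1 (19607→1836 µm, Wi₁=13.3): W₁ = 10·13.3·(0.023338 − 0.007142) = 2.1541 kWh/t
Stage 2 (1836→64 µm, Wi₂=14.2): W₂ = 10·14.2·(0.125000 − 0.023338) = 14.4360 kWh/t
W = W₁ + W₂ = 2.1541 + 14.4360 = 16.5901 kWh/t

W = 16.5901 kWh/t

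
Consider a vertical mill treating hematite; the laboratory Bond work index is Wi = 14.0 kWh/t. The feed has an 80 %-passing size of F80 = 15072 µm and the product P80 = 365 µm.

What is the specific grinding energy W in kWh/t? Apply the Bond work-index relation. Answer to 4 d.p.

W = 6.1876 kWh/t

W_Bond = 10·Wi·(1/√P₈₀ − 1/√F₈₀)
1/√365 = 0.052342;  1/√15072 = 0.008145
W = 10·14.0·(0.052342 − 0.008145) = 6.1876 kWh/t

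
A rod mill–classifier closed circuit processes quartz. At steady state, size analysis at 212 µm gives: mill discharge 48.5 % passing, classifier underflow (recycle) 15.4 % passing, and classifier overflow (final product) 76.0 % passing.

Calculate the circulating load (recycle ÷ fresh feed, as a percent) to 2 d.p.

CL = 83.08 %

Two-product formula at 212 µm:
(1+r)·d = r·u + o ⇒ r = (o−d)/(d−u)
r = (76.0 − 48.5)/(48.5 − 15.4) = 27.5/33.1 = 0.8308
CL = 100·r = 83.08 %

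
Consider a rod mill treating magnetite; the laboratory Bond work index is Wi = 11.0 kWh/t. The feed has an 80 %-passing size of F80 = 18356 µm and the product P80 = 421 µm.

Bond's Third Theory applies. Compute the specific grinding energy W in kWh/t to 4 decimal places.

W = 4.5492 kWh/t

W = 10 Wi (P80^-0.5 − F80^-0.5)
1/√421 = 0.048737;  1/√18356 = 0.007381
W = 10·11.0·(0.048737 − 0.007381) = 4.5492 kWh/t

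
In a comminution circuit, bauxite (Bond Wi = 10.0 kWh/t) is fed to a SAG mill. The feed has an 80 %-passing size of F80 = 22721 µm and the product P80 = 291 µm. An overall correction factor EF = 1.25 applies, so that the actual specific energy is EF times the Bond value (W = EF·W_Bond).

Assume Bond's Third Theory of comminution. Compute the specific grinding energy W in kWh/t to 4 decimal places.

Bond: W = 10·Wi·(1/√P80 − 1/√F80)
1/√291 = 0.058621;  1/√22721 = 0.006634
W = 10·10.0·(0.058621 − 0.006634) = 5.1987 kWh/t
Corrected W = EF·W_Bond = 1.25·5.1987 = 6.4984 kWh/t

W = 6.4984 kWh/t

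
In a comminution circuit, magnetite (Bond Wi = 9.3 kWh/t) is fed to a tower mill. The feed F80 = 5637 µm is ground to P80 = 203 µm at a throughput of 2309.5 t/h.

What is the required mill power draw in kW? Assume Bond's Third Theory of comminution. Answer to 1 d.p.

W = 10·Wi·(P80^(-½) − F80^(-½))
W = 10·9.3·(1/√203 − 1/√5637) = 10·9.3·(0.056867) = 5.2886 kWh/t
Power = W × throughput = 5.2886 kWh/t × 2309.5 t/h = 12214.1 kW

P = 12214.1 kW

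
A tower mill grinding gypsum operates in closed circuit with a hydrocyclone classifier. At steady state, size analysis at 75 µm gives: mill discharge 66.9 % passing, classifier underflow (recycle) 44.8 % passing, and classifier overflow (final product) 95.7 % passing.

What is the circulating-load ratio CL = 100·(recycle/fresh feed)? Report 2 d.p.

Balance %-passing 75 µm (r = R/F):
d + r·d = r·u + o → r(d−u) = o−d
r = (95.7 − 66.9)/(66.9 − 44.8) = 28.8/22.1 = 1.3032
CL = 100·r = 130.32 %

CL = 130.32 %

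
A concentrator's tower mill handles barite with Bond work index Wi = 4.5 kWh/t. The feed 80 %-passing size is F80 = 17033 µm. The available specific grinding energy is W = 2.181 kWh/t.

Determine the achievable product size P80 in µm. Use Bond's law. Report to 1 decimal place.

P80 = 317.4 µm

W = 10 Wi (1/√P80 − 1/√F80)  [Bond]
1/√P80 = 1/√F80 + W/(10·Wi)
  = 2.1810/(10·4.5) + 1/√17033 = 0.048467 + 0.007662 = 0.056129
P80 = (1/0.056129)² = 17.8161² = 317.41 µm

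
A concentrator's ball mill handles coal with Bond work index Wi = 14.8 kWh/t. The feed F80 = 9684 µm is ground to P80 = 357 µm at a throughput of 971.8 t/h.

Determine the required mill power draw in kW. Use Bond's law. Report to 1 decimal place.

W = 10 Wi (P80^-0.5 − F80^-0.5)
W = 10·14.8·(1/√357 − 1/√9684) = 10·14.8·(0.042764) = 6.3290 kWh/t
Mill draw = 6.3290 × 971.8 = 6150.6 kW

P = 6150.6 kW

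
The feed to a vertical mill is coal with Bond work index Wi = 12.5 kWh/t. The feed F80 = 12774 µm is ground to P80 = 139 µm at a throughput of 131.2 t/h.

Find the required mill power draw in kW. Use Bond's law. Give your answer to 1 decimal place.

W_Bond = 10·Wi·(1/√P₈₀ − 1/√F₈₀)
W = 10·12.5·(1/√139 − 1/√12774) = 10·12.5·(0.075971) = 9.4964 kWh/t
Power = W × throughput = 9.4964 kWh/t × 131.2 t/h = 1245.9 kW

P = 1245.9 kW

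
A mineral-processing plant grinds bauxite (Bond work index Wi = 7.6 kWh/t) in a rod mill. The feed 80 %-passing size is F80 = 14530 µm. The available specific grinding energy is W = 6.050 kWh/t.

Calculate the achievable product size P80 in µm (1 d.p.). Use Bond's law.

W = 10·Wi·[P80^(−½) − F80^(−½)]
⇒ 1/√P80 = W/(10 Wi) + 1/√F80
  = 6.0500/(10·7.6) + 1/√14530 = 0.079605 + 0.008296 = 0.087901
P80 = (1/0.087901)² = 11.3764² = 129.42 µm

P80 = 129.4 µm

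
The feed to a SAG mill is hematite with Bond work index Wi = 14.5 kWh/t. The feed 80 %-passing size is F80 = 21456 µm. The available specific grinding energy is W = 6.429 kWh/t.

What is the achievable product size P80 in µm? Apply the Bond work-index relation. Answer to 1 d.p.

P80 = 382.0 µm

Bond:  W = 10 Wi (1/√P − 1/√F)
P80^-0.5 = F80^-0.5 + W/(10 Wi)
  = 6.4290/(10·14.5) + 1/√21456 = 0.044338 + 0.006827 = 0.051165
P80 = (1/0.051165)² = 19.5447² = 381.99 µm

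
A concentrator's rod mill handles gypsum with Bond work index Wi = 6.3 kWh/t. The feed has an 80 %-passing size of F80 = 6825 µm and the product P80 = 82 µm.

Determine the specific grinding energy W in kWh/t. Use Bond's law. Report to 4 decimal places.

Bond:  W = 10 Wi (1/√P − 1/√F)
1/√82 = 0.110432;  1/√6825 = 0.012105
W = 10·6.3·(0.110432 − 0.012105) = 6.1946 kWh/t

W = 6.1946 kWh/t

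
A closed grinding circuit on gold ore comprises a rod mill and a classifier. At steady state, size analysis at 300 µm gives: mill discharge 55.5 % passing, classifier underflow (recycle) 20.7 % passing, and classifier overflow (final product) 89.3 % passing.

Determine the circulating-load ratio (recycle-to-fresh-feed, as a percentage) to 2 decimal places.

CL = 97.13 %

Mass balance on the −300 µm fraction:
r = (o − d)/(d − u)
r = (89.3 − 55.5)/(55.5 − 20.7) = 33.8/34.8 = 0.9713
CL = 100·r = 97.13 %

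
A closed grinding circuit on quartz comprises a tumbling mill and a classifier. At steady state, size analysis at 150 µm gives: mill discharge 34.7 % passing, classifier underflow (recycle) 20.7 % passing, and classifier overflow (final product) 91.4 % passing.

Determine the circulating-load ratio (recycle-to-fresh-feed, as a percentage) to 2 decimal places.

Classifier node, passing 150 µm:
(1+r)·d = r·u + o ⇒ r = (o−d)/(d−u)
r = (91.4 − 34.7)/(34.7 − 20.7) = 56.7/14.0 = 4.0500
CL = 100·r = 405.00 %

CL = 405.00 %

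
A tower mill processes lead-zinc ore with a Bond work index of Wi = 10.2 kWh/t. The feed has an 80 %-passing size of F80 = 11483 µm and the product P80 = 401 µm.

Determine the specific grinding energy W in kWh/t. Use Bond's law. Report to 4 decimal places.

W = 10 Wi (P80^-0.5 − F80^-0.5)
1/√401 = 0.049938;  1/√11483 = 0.009332
W = 10·10.2·(0.049938 − 0.009332) = 4.1418 kWh/t

W = 4.1418 kWh/t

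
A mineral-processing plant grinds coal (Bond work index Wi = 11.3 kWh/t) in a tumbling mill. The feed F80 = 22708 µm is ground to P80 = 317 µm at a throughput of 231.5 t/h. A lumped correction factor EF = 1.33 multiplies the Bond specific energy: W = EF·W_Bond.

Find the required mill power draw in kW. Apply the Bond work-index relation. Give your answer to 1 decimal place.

W_Bond = 10·Wi·(1/√P₈₀ − 1/√F₈₀)
W = 10·11.3·(1/√317 − 1/√22708) = 10·11.3·(0.049530) = 5.5968 kWh/t
W_actual = 1.33 × 5.5968 = 7.4438 kWh/t
P = W·T = 7.4438·231.5 = 1723.2 kW

P = 1723.2 kW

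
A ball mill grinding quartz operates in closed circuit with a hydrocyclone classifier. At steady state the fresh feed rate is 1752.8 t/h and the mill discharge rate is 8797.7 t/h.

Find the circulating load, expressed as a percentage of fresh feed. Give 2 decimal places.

CL = 401.92 %

Mill node: discharge = fresh + recycle.
R = M − F = 8797.7 − 1752.8 = 7044.9 t/h
CL = 100·R/F = 100·7044.9/1752.8 = 401.92 %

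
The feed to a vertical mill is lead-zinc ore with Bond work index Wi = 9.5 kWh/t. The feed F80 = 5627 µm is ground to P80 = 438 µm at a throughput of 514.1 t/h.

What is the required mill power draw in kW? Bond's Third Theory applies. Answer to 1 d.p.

P = 1682.6 kW

W = 10·Wi·(P80^(-½) − F80^(-½))
W = 10·9.5·(1/√438 − 1/√5627) = 10·9.5·(0.034451) = 3.2728 kWh/t
Power = W × throughput = 3.2728 kWh/t × 514.1 t/h = 1682.6 kW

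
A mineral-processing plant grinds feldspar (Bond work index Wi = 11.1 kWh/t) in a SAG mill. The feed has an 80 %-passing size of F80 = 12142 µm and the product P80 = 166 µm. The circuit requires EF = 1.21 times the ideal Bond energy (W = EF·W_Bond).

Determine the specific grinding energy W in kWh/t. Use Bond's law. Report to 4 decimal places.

W_Bond = 10·Wi·(1/√P₈₀ − 1/√F₈₀)
1/√166 = 0.077615;  1/√12142 = 0.009075
W = 10·11.1·(0.077615 − 0.009075) = 7.6079 kWh/t
With EF = 1.21: W = 7.6079·1.21 = 9.2056 kWh/t

W = 9.2056 kWh/t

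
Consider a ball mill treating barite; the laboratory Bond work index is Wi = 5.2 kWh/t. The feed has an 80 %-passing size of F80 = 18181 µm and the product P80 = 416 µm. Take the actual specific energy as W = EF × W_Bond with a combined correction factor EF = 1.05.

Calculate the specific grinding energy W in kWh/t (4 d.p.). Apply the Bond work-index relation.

W = 10 Wi / √P80 − 10 Wi / √F80
1/√416 = 0.049029;  1/√18181 = 0.007416
W = 10·5.2·(0.049029 − 0.007416) = 2.1639 kWh/t
With EF = 1.05: W = 2.1639·1.05 = 2.2721 kWh/t

W = 2.2721 kWh/t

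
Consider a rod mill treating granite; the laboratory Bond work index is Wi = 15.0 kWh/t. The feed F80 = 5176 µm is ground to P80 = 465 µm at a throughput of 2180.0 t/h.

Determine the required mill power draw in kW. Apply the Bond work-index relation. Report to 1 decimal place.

W_Bond = 10·Wi·(1/√P₈₀ − 1/√F₈₀)
W = 10·15.0·(1/√465 − 1/√5176) = 10·15.0·(0.032474) = 4.8711 kWh/t
Power = W × throughput = 4.8711 kWh/t × 2180.0 t/h = 10619.1 kW

P = 10619.1 kW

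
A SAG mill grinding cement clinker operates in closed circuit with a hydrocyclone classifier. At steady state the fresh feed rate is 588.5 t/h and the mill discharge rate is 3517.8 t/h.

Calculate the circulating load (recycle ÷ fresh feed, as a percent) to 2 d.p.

CL = 497.76 %

Discharge = new feed + return, hence
R = M − F = 3517.8 − 588.5 = 2929.3 t/h
CL = 100·R/F = 100·2929.3/588.5 = 497.76 %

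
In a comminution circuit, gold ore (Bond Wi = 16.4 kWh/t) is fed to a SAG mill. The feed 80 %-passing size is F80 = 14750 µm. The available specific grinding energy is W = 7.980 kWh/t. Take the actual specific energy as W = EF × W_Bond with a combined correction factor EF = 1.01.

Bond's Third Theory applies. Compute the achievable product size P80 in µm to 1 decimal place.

P80 = 314.3 µm

W_Bond = 10·Wi·(1/√P₈₀ − 1/√F₈₀)
W_Bond = W / EF = 7.980 / 1.01 = 7.9010 kWh/t
P80^(−½) = W_Bond/(10 Wi) + F80^(−½)
  = 7.9010/(10·16.4) + 1/√14750 = 0.048177 + 0.008234 = 0.056411
P80 = (1/0.056411)² = 17.7272² = 314.25 µm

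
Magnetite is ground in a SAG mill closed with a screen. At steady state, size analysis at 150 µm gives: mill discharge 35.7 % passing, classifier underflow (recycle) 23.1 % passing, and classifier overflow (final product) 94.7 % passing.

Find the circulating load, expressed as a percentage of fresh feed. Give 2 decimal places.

Balance %-passing 150 µm (r = R/F):
(1+r)·d = r·u + o ⇒ r = (o−d)/(d−u)
r = (94.7 − 35.7)/(35.7 − 23.1) = 59.0/12.6 = 4.6825
CL = 100·r = 468.25 %

CL = 468.25 %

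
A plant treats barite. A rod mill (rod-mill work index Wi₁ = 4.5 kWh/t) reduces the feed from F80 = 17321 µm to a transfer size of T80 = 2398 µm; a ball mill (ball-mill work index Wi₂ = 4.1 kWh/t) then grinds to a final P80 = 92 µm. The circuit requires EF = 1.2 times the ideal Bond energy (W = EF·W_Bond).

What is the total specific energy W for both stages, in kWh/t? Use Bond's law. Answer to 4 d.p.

W = 4.8172 kWh/t

W_Bond = 10·Wi·(1/√P₈₀ − 1/√F₈₀)
Stage 1 (17321→2398 µm, Wi₁=4.5): W₁ = 10·4.5·(0.020421 − 0.007598) = 0.5770 kWh/t
Stage 2 (2398→92 µm, Wi₂=4.1): W₂ = 10·4.1·(0.104257 − 0.020421) = 3.4373 kWh/t
W = W₁ + W₂ = 0.5770 + 3.4373 = 4.0143 kWh/t
Corrected W = EF·W_Bond = 1.2·4.0143 = 4.8172 kWh/t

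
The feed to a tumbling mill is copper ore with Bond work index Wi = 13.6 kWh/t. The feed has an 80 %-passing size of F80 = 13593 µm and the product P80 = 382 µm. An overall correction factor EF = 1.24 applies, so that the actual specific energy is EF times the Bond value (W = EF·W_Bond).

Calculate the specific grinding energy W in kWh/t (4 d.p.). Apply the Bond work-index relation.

Bond:  W = 10 Wi (1/√P − 1/√F)
1/√382 = 0.051164;  1/√13593 = 0.008577
W = 10·13.6·(0.051164 − 0.008577) = 5.7919 kWh/t
Apply correction: 5.7919 × 1.24 = 7.1819 kWh/t

W = 7.1819 kWh/t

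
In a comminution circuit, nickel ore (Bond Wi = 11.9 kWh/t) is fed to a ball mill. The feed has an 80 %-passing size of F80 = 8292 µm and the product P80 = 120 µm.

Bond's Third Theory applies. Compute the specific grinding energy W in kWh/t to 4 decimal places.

W = 9.5563 kWh/t

Bond: W = 10·Wi·(1/√P80 − 1/√F80)
1/√120 = 0.091287;  1/√8292 = 0.010982
W = 10·11.9·(0.091287 − 0.010982) = 9.5563 kWh/t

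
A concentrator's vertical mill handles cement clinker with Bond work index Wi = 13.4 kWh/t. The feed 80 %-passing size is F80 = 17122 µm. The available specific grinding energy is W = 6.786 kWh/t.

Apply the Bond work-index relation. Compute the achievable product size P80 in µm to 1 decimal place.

P80 = 294.4 µm

W = 10 Wi (1/√P80 − 1/√F80)  [Bond]
⇒ 1/√P80 = W/(10·Wi) + 1/√F80
  = 6.7860/(10·13.4) + 1/√17122 = 0.050642 + 0.007642 = 0.058284
P80 = (1/0.058284)² = 17.1573² = 294.37 µm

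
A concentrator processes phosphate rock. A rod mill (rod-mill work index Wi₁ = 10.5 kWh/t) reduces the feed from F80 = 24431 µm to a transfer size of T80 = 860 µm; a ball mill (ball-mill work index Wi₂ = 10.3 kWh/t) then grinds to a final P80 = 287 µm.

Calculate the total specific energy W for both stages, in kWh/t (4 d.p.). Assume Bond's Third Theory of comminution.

W = 5.4763 kWh/t

Bond: W = 10·Wi·(1/√P80 − 1/√F80)
Stage 1 (24431→860 µm, Wi₁=10.5): W₁ = 10·10.5·(0.034100 − 0.006398) = 2.9087 kWh/t
Stage 2 (860→287 µm, Wi₂=10.3): W₂ = 10·10.3·(0.059028 − 0.034100) = 2.5676 kWh/t
W = W₁ + W₂ = 2.9087 + 2.5676 = 5.4763 kWh/t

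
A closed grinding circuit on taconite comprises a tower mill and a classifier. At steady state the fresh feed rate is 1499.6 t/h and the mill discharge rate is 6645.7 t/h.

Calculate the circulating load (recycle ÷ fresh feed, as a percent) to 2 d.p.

CL = 343.16 %

Discharge = new feed + return, hence
R = M − F = 6645.7 − 1499.6 = 5146.1 t/h
CL = 100·R/F = 100·5146.1/1499.6 = 343.16 %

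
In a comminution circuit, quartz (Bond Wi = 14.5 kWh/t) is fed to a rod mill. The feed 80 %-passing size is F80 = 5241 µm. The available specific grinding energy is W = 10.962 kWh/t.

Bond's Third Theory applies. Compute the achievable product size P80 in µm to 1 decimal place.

P80 = 125.1 µm

W = 10 Wi / √P80 − 10 Wi / √F80
1/√P80 = 1/√F80 + W/(10·Wi)
  = 10.9620/(10·14.5) + 1/√5241 = 0.075600 + 0.013813 = 0.089413
P80 = (1/0.089413)² = 11.1840² = 125.08 µm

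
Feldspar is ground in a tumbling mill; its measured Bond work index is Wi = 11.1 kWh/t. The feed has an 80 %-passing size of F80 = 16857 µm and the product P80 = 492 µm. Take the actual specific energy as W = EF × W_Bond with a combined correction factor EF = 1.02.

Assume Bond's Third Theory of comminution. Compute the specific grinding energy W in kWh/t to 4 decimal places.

W = 10·Wi·(P80^(-½) − F80^(-½))
1/√492 = 0.045083;  1/√16857 = 0.007702
W = 10·11.1·(0.045083 − 0.007702) = 4.1493 kWh/t
W_actual = 1.02 × 4.1493 = 4.2323 kWh/t

W = 4.2323 kWh/t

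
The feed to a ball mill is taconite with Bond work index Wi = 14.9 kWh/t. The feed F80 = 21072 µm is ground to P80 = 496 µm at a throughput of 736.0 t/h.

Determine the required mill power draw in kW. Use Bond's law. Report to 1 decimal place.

W = 10 Wi / √P80 − 10 Wi / √F80
W = 10·14.9·(1/√496 − 1/√21072) = 10·14.9·(0.038012) = 5.6639 kWh/t
Mill draw = 5.6639 × 736.0 = 4168.6 kW

P = 4168.6 kW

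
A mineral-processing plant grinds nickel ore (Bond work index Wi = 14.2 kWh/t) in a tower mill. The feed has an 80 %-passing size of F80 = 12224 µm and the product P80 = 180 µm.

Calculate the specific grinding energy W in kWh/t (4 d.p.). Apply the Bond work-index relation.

W = 10 Wi (1/√P80 − 1/√F80)  [Bond]
1/√180 = 0.074536;  1/√12224 = 0.009045
W = 10·14.2·(0.074536 − 0.009045) = 9.2997 kWh/t

W = 9.2997 kWh/t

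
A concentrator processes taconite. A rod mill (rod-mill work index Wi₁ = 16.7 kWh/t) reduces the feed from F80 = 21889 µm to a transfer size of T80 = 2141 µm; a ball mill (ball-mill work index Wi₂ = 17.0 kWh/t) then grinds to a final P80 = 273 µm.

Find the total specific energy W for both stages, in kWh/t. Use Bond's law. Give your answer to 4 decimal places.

W = 9.0953 kWh/t

W = 10 Wi (P80^-0.5 − F80^-0.5)
Stage 1 (21889→2141 µm, Wi₁=16.7): W₁ = 10·16.7·(0.021612 − 0.006759) = 2.4804 kWh/t
Stage 2 (2141→273 µm, Wi₂=17.0): W₂ = 10·17.0·(0.060523 − 0.021612) = 6.6149 kWh/t
W = W₁ + W₂ = 2.4804 + 6.6149 = 9.0953 kWh/t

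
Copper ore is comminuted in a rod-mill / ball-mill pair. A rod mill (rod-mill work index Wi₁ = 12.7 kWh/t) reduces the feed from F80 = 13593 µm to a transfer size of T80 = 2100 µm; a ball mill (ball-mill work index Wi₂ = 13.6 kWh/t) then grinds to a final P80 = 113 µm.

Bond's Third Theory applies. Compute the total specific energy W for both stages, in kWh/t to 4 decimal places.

W = 10 Wi (1/√P80 − 1/√F80)  [Bond]
Stage 1 (13593→2100 µm, Wi₁=12.7): W₁ = 10·12.7·(0.021822 − 0.008577) = 1.6821 kWh/t
Stage 2 (2100→113 µm, Wi₂=13.6): W₂ = 10·13.6·(0.094072 − 0.021822) = 9.8260 kWh/t
W = W₁ + W₂ = 1.6821 + 9.8260 = 11.5081 kWh/t

W = 11.5081 kWh/t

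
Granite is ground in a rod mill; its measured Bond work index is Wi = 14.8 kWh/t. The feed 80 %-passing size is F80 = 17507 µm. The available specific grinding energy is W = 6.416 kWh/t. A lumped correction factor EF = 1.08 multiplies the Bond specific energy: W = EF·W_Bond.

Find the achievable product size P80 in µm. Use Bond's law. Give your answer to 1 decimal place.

P80 = 439.5 µm

W = 10 Wi (1/√P80 − 1/√F80)  [Bond]
W_Bond = W / EF = 6.416 / 1.08 = 5.9407 kWh/t
P80^(−½) = W_Bond/(10 Wi) + F80^(−½)
  = 5.9407/(10·14.8) + 1/√17507 = 0.040140 + 0.007558 = 0.047698
P80 = (1/0.047698)² = 20.9653² = 439.54 µm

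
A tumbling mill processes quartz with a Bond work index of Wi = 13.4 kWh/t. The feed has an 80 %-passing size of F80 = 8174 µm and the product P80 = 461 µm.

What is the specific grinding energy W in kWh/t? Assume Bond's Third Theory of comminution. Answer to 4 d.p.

W = 4.7589 kWh/t

W_Bond = 10·Wi·(1/√P₈₀ − 1/√F₈₀)
1/√461 = 0.046575;  1/√8174 = 0.011061
W = 10·13.4·(0.046575 − 0.011061) = 4.7589 kWh/t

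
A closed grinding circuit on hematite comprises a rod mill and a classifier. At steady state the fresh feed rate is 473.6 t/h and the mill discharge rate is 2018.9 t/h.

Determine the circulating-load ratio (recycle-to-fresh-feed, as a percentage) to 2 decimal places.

Discharge = new feed + return, hence
R = M − F = 2018.9 − 473.6 = 1545.3 t/h
CL = 100·R/F = 100·1545.3/473.6 = 326.29 %

CL = 326.29 %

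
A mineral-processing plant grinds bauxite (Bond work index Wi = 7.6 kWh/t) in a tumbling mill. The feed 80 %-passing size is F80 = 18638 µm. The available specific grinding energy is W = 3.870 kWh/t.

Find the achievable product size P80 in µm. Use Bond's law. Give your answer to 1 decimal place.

Bond:  W = 10 Wi (1/√P − 1/√F)
1/√P80 = 1/√F80 + W/(10·Wi)
  = 3.8700/(10·7.6) + 1/√18638 = 0.050921 + 0.007325 = 0.058246
P80 = (1/0.058246)² = 17.1686² = 294.76 µm

P80 = 294.8 µm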